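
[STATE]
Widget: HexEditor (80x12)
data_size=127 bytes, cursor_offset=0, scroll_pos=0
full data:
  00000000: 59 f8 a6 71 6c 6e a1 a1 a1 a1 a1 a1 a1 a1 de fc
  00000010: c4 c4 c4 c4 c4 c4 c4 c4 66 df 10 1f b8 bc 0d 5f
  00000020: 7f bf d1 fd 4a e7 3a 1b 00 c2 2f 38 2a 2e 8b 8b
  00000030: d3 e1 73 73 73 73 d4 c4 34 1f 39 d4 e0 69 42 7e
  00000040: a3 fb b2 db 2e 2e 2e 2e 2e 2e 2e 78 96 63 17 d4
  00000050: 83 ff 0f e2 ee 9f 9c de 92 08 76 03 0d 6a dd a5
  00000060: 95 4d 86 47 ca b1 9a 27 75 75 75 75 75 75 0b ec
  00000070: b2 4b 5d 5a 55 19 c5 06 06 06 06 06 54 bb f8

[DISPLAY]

00000000  59 f8 a6 71 6c 6e a1 a1  a1 a1 a1 a1 a1 a1 de fc  |Y..qln..........|  
00000010  c4 c4 c4 c4 c4 c4 c4 c4  66 df 10 1f b8 bc 0d 5f  |........f......_|  
00000020  7f bf d1 fd 4a e7 3a 1b  00 c2 2f 38 2a 2e 8b 8b  |....J.:.../8*...|  
00000030  d3 e1 73 73 73 73 d4 c4  34 1f 39 d4 e0 69 42 7e  |..ssss..4.9..iB~|  
00000040  a3 fb b2 db 2e 2e 2e 2e  2e 2e 2e 78 96 63 17 d4  |...........x.c..|  
00000050  83 ff 0f e2 ee 9f 9c de  92 08 76 03 0d 6a dd a5  |..........v..j..|  
00000060  95 4d 86 47 ca b1 9a 27  75 75 75 75 75 75 0b ec  |.M.G...'uuuuuu..|  
00000070  b2 4b 5d 5a 55 19 c5 06  06 06 06 06 54 bb f8     |.K]ZU.......T.. |  
                                                                                
                                                                                
                                                                                
                                                                                


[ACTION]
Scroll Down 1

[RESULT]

00000010  c4 c4 c4 c4 c4 c4 c4 c4  66 df 10 1f b8 bc 0d 5f  |........f......_|  
00000020  7f bf d1 fd 4a e7 3a 1b  00 c2 2f 38 2a 2e 8b 8b  |....J.:.../8*...|  
00000030  d3 e1 73 73 73 73 d4 c4  34 1f 39 d4 e0 69 42 7e  |..ssss..4.9..iB~|  
00000040  a3 fb b2 db 2e 2e 2e 2e  2e 2e 2e 78 96 63 17 d4  |...........x.c..|  
00000050  83 ff 0f e2 ee 9f 9c de  92 08 76 03 0d 6a dd a5  |..........v..j..|  
00000060  95 4d 86 47 ca b1 9a 27  75 75 75 75 75 75 0b ec  |.M.G...'uuuuuu..|  
00000070  b2 4b 5d 5a 55 19 c5 06  06 06 06 06 54 bb f8     |.K]ZU.......T.. |  
                                                                                
                                                                                
                                                                                
                                                                                
                                                                                


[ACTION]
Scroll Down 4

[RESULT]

00000050  83 ff 0f e2 ee 9f 9c de  92 08 76 03 0d 6a dd a5  |..........v..j..|  
00000060  95 4d 86 47 ca b1 9a 27  75 75 75 75 75 75 0b ec  |.M.G...'uuuuuu..|  
00000070  b2 4b 5d 5a 55 19 c5 06  06 06 06 06 54 bb f8     |.K]ZU.......T.. |  
                                                                                
                                                                                
                                                                                
                                                                                
                                                                                
                                                                                
                                                                                
                                                                                
                                                                                


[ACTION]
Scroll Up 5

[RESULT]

00000000  59 f8 a6 71 6c 6e a1 a1  a1 a1 a1 a1 a1 a1 de fc  |Y..qln..........|  
00000010  c4 c4 c4 c4 c4 c4 c4 c4  66 df 10 1f b8 bc 0d 5f  |........f......_|  
00000020  7f bf d1 fd 4a e7 3a 1b  00 c2 2f 38 2a 2e 8b 8b  |....J.:.../8*...|  
00000030  d3 e1 73 73 73 73 d4 c4  34 1f 39 d4 e0 69 42 7e  |..ssss..4.9..iB~|  
00000040  a3 fb b2 db 2e 2e 2e 2e  2e 2e 2e 78 96 63 17 d4  |...........x.c..|  
00000050  83 ff 0f e2 ee 9f 9c de  92 08 76 03 0d 6a dd a5  |..........v..j..|  
00000060  95 4d 86 47 ca b1 9a 27  75 75 75 75 75 75 0b ec  |.M.G...'uuuuuu..|  
00000070  b2 4b 5d 5a 55 19 c5 06  06 06 06 06 54 bb f8     |.K]ZU.......T.. |  
                                                                                
                                                                                
                                                                                
                                                                                


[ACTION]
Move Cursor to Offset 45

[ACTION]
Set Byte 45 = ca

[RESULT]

00000000  59 f8 a6 71 6c 6e a1 a1  a1 a1 a1 a1 a1 a1 de fc  |Y..qln..........|  
00000010  c4 c4 c4 c4 c4 c4 c4 c4  66 df 10 1f b8 bc 0d 5f  |........f......_|  
00000020  7f bf d1 fd 4a e7 3a 1b  00 c2 2f 38 2a CA 8b 8b  |....J.:.../8*...|  
00000030  d3 e1 73 73 73 73 d4 c4  34 1f 39 d4 e0 69 42 7e  |..ssss..4.9..iB~|  
00000040  a3 fb b2 db 2e 2e 2e 2e  2e 2e 2e 78 96 63 17 d4  |...........x.c..|  
00000050  83 ff 0f e2 ee 9f 9c de  92 08 76 03 0d 6a dd a5  |..........v..j..|  
00000060  95 4d 86 47 ca b1 9a 27  75 75 75 75 75 75 0b ec  |.M.G...'uuuuuu..|  
00000070  b2 4b 5d 5a 55 19 c5 06  06 06 06 06 54 bb f8     |.K]ZU.......T.. |  
                                                                                
                                                                                
                                                                                
                                                                                


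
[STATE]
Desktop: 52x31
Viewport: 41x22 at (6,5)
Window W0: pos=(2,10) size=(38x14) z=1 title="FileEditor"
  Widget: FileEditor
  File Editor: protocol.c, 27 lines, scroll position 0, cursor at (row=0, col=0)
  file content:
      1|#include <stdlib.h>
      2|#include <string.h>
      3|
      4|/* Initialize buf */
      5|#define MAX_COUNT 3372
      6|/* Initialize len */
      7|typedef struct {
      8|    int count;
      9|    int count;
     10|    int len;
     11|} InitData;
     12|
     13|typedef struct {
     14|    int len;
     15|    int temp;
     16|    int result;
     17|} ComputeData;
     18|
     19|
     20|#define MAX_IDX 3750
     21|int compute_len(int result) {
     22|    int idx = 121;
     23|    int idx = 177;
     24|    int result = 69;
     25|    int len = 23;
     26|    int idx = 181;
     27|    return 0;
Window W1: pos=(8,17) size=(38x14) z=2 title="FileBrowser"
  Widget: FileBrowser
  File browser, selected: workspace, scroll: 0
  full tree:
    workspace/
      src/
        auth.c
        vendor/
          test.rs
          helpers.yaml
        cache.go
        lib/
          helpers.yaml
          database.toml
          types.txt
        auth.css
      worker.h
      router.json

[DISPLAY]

                                         
                                         
                                         
                                         
                                         
━━━━━━━━━━━━━━━━━━━━━━━━━━━━━━━━━┓       
leEditor                         ┃       
─────────────────────────────────┨       
clude <stdlib.h>                ▲┃       
clude <string.h>                █┃       
                                ░┃       
Initialize buf */               ░┃       
fi┏━━━━━━━━━━━━━━━━━━━━━━━━━━━━━━━━━━━━┓ 
In┃ FileBrowser                        ┃ 
ed┠────────────────────────────────────┨ 
 i┃> [-] workspace/                    ┃ 
 i┃    [+] src/                        ┃ 
 i┃    worker.h                        ┃ 
━━┃    router.json                     ┃ 
  ┃                                    ┃ 
  ┃                                    ┃ 
  ┃                                    ┃ 


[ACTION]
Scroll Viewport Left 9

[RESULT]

                                         
                                         
                                         
                                         
                                         
  ┏━━━━━━━━━━━━━━━━━━━━━━━━━━━━━━━━━━━━┓ 
  ┃ FileEditor                         ┃ 
  ┠────────────────────────────────────┨ 
  ┃█include <stdlib.h>                ▲┃ 
  ┃#include <string.h>                █┃ 
  ┃                                   ░┃ 
  ┃/* Initialize buf */               ░┃ 
  ┃#defi┏━━━━━━━━━━━━━━━━━━━━━━━━━━━━━━━━
  ┃/* In┃ FileBrowser                    
  ┃typed┠────────────────────────────────
  ┃    i┃> [-] workspace/                
  ┃    i┃    [+] src/                    
  ┃    i┃    worker.h                    
  ┗━━━━━┃    router.json                 
        ┃                                
        ┃                                
        ┃                                


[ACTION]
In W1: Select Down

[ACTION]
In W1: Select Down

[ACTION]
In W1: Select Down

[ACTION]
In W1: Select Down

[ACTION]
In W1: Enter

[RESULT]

                                         
                                         
                                         
                                         
                                         
  ┏━━━━━━━━━━━━━━━━━━━━━━━━━━━━━━━━━━━━┓ 
  ┃ FileEditor                         ┃ 
  ┠────────────────────────────────────┨ 
  ┃█include <stdlib.h>                ▲┃ 
  ┃#include <string.h>                █┃ 
  ┃                                   ░┃ 
  ┃/* Initialize buf */               ░┃ 
  ┃#defi┏━━━━━━━━━━━━━━━━━━━━━━━━━━━━━━━━
  ┃/* In┃ FileBrowser                    
  ┃typed┠────────────────────────────────
  ┃    i┃  [-] workspace/                
  ┃    i┃    [+] src/                    
  ┃    i┃    worker.h                    
  ┗━━━━━┃  > router.json                 
        ┃                                
        ┃                                
        ┃                                


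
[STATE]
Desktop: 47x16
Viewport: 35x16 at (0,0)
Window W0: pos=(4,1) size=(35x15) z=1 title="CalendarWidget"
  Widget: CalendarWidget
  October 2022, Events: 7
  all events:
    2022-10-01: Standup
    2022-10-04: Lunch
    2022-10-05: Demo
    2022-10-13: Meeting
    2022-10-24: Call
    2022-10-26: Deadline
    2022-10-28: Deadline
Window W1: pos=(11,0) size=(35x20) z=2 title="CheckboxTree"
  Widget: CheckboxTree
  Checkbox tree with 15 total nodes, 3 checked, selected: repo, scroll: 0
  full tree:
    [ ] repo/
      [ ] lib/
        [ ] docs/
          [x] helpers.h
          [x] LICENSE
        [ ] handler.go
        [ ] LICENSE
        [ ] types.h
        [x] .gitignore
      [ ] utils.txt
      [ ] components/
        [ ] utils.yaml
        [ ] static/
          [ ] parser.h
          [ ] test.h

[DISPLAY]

           ┏━━━━━━━━━━━━━━━━━━━━━━━
    ┏━━━━━━┃ CheckboxTree          
    ┃ Calen┠───────────────────────
    ┠──────┃>[-] repo/             
    ┃      ┃   [-] lib/            
    ┃Mo Tu ┃     [x] docs/         
    ┃      ┃       [x] helpers.h   
    ┃ 3  4*┃       [x] LICENSE     
    ┃10 11 ┃     [ ] handler.go    
    ┃17 18 ┃     [ ] LICENSE       
    ┃24* 25┃     [ ] types.h       
    ┃31    ┃     [x] .gitignore    
    ┃      ┃   [ ] utils.txt       
    ┃      ┃   [ ] components/     
    ┃      ┃     [ ] utils.yaml    
    ┗━━━━━━┃     [ ] static/       


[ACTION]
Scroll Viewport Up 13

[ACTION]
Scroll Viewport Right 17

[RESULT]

━━━━━━━━━━━━━━━━━━━━━━━━━━━━━━━━━┓ 
 CheckboxTree                    ┃ 
─────────────────────────────────┨ 
>[-] repo/                       ┃ 
   [-] lib/                      ┃ 
     [x] docs/                   ┃ 
       [x] helpers.h             ┃ 
       [x] LICENSE               ┃ 
     [ ] handler.go              ┃ 
     [ ] LICENSE                 ┃ 
     [ ] types.h                 ┃ 
     [x] .gitignore              ┃ 
   [ ] utils.txt                 ┃ 
   [ ] components/               ┃ 
     [ ] utils.yaml              ┃ 
     [ ] static/                 ┃ 


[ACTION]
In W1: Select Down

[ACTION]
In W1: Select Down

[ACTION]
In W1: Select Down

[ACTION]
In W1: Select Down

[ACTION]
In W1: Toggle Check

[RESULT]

━━━━━━━━━━━━━━━━━━━━━━━━━━━━━━━━━┓ 
 CheckboxTree                    ┃ 
─────────────────────────────────┨ 
 [-] repo/                       ┃ 
   [-] lib/                      ┃ 
     [-] docs/                   ┃ 
       [x] helpers.h             ┃ 
>      [ ] LICENSE               ┃ 
     [ ] handler.go              ┃ 
     [ ] LICENSE                 ┃ 
     [ ] types.h                 ┃ 
     [x] .gitignore              ┃ 
   [ ] utils.txt                 ┃ 
   [ ] components/               ┃ 
     [ ] utils.yaml              ┃ 
     [ ] static/                 ┃ 


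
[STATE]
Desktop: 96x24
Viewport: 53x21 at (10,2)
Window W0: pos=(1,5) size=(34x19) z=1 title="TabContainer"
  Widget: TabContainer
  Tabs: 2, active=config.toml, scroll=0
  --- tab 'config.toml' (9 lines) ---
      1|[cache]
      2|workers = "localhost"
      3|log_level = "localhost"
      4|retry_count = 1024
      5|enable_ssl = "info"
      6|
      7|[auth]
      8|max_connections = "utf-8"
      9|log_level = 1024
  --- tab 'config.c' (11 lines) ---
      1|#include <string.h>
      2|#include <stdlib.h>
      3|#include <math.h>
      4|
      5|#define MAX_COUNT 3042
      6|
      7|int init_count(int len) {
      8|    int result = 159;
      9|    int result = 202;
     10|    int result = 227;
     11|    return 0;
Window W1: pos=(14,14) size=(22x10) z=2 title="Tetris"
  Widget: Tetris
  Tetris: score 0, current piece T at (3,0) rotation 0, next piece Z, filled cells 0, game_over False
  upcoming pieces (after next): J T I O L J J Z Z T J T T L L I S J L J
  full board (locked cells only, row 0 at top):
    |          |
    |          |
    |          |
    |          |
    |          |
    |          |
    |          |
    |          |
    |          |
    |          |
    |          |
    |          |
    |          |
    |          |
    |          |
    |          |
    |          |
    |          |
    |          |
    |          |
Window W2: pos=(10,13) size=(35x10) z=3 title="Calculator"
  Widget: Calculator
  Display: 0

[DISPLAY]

                                                     
                                                     
                                                     
━━━━━━━━━━━━━━━━━━━━━━━━┓                            
ainer                   ┃                            
────────────────────────┨                            
toml]│ config.c         ┃                            
────────────────────────┃                            
                        ┃                            
= "localhost"           ┃                            
l = "localhost"         ┃                            
┏━━━━━━━━━━━━━━━━━━━━━━━━━━━━━━━━━┓                  
┃ Calculator                      ┃                  
┠─────────────────────────────────┨                  
┃                                0┃                  
┃┌───┬───┬───┬───┐                ┃                  
┃│ 7 │ 8 │ 9 │ ÷ │                ┃                  
┃├───┼───┼───┼───┤                ┃                  
┃│ 4 │ 5 │ 6 │ × │                ┃                  
┃└───┴───┴───┴───┘                ┃                  
┗━━━━━━━━━━━━━━━━━━━━━━━━━━━━━━━━━┛                  


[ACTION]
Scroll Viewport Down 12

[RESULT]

                                                     
                                                     
━━━━━━━━━━━━━━━━━━━━━━━━┓                            
ainer                   ┃                            
────────────────────────┨                            
toml]│ config.c         ┃                            
────────────────────────┃                            
                        ┃                            
= "localhost"           ┃                            
l = "localhost"         ┃                            
┏━━━━━━━━━━━━━━━━━━━━━━━━━━━━━━━━━┓                  
┃ Calculator                      ┃                  
┠─────────────────────────────────┨                  
┃                                0┃                  
┃┌───┬───┬───┬───┐                ┃                  
┃│ 7 │ 8 │ 9 │ ÷ │                ┃                  
┃├───┼───┼───┼───┤                ┃                  
┃│ 4 │ 5 │ 6 │ × │                ┃                  
┃└───┴───┴───┴───┘                ┃                  
┗━━━━━━━━━━━━━━━━━━━━━━━━━━━━━━━━━┛                  
━━━━┗━━━━━━━━━━━━━━━━━━━━┛                           


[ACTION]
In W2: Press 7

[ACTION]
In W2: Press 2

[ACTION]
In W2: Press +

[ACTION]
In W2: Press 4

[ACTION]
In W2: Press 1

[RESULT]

                                                     
                                                     
━━━━━━━━━━━━━━━━━━━━━━━━┓                            
ainer                   ┃                            
────────────────────────┨                            
toml]│ config.c         ┃                            
────────────────────────┃                            
                        ┃                            
= "localhost"           ┃                            
l = "localhost"         ┃                            
┏━━━━━━━━━━━━━━━━━━━━━━━━━━━━━━━━━┓                  
┃ Calculator                      ┃                  
┠─────────────────────────────────┨                  
┃                               41┃                  
┃┌───┬───┬───┬───┐                ┃                  
┃│ 7 │ 8 │ 9 │ ÷ │                ┃                  
┃├───┼───┼───┼───┤                ┃                  
┃│ 4 │ 5 │ 6 │ × │                ┃                  
┃└───┴───┴───┴───┘                ┃                  
┗━━━━━━━━━━━━━━━━━━━━━━━━━━━━━━━━━┛                  
━━━━┗━━━━━━━━━━━━━━━━━━━━┛                           


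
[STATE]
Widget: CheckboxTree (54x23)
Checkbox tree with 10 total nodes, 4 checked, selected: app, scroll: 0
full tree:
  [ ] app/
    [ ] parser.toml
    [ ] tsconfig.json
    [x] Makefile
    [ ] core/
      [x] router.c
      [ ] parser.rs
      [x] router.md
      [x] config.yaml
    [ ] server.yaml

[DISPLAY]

>[-] app/                                             
   [ ] parser.toml                                    
   [ ] tsconfig.json                                  
   [x] Makefile                                       
   [-] core/                                          
     [x] router.c                                     
     [ ] parser.rs                                    
     [x] router.md                                    
     [x] config.yaml                                  
   [ ] server.yaml                                    
                                                      
                                                      
                                                      
                                                      
                                                      
                                                      
                                                      
                                                      
                                                      
                                                      
                                                      
                                                      
                                                      


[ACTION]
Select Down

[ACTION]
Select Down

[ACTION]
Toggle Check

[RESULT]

 [-] app/                                             
   [ ] parser.toml                                    
>  [x] tsconfig.json                                  
   [x] Makefile                                       
   [-] core/                                          
     [x] router.c                                     
     [ ] parser.rs                                    
     [x] router.md                                    
     [x] config.yaml                                  
   [ ] server.yaml                                    
                                                      
                                                      
                                                      
                                                      
                                                      
                                                      
                                                      
                                                      
                                                      
                                                      
                                                      
                                                      
                                                      


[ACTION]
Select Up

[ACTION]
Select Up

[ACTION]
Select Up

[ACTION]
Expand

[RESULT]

>[-] app/                                             
   [ ] parser.toml                                    
   [x] tsconfig.json                                  
   [x] Makefile                                       
   [-] core/                                          
     [x] router.c                                     
     [ ] parser.rs                                    
     [x] router.md                                    
     [x] config.yaml                                  
   [ ] server.yaml                                    
                                                      
                                                      
                                                      
                                                      
                                                      
                                                      
                                                      
                                                      
                                                      
                                                      
                                                      
                                                      
                                                      


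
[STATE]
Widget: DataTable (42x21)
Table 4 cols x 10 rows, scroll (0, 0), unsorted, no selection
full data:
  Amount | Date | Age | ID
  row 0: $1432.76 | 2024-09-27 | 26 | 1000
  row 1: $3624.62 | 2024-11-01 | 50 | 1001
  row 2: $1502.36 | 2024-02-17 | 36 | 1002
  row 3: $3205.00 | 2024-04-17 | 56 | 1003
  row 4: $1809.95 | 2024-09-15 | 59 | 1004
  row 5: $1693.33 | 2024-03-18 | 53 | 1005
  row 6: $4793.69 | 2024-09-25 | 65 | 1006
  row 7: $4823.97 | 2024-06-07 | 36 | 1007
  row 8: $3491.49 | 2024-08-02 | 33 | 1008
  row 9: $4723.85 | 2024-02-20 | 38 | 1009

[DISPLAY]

Amount  │Date      │Age│ID                
────────┼──────────┼───┼────              
$1432.76│2024-09-27│26 │1000              
$3624.62│2024-11-01│50 │1001              
$1502.36│2024-02-17│36 │1002              
$3205.00│2024-04-17│56 │1003              
$1809.95│2024-09-15│59 │1004              
$1693.33│2024-03-18│53 │1005              
$4793.69│2024-09-25│65 │1006              
$4823.97│2024-06-07│36 │1007              
$3491.49│2024-08-02│33 │1008              
$4723.85│2024-02-20│38 │1009              
                                          
                                          
                                          
                                          
                                          
                                          
                                          
                                          
                                          


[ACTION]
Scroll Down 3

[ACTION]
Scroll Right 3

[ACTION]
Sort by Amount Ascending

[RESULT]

Amount ▲│Date      │Age│ID                
────────┼──────────┼───┼────              
$1432.76│2024-09-27│26 │1000              
$1502.36│2024-02-17│36 │1002              
$1693.33│2024-03-18│53 │1005              
$1809.95│2024-09-15│59 │1004              
$3205.00│2024-04-17│56 │1003              
$3491.49│2024-08-02│33 │1008              
$3624.62│2024-11-01│50 │1001              
$4723.85│2024-02-20│38 │1009              
$4793.69│2024-09-25│65 │1006              
$4823.97│2024-06-07│36 │1007              
                                          
                                          
                                          
                                          
                                          
                                          
                                          
                                          
                                          


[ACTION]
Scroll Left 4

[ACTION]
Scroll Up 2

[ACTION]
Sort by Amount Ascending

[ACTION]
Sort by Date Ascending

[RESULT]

Amount  │Date     ▲│Age│ID                
────────┼──────────┼───┼────              
$1502.36│2024-02-17│36 │1002              
$4723.85│2024-02-20│38 │1009              
$1693.33│2024-03-18│53 │1005              
$3205.00│2024-04-17│56 │1003              
$4823.97│2024-06-07│36 │1007              
$3491.49│2024-08-02│33 │1008              
$1809.95│2024-09-15│59 │1004              
$4793.69│2024-09-25│65 │1006              
$1432.76│2024-09-27│26 │1000              
$3624.62│2024-11-01│50 │1001              
                                          
                                          
                                          
                                          
                                          
                                          
                                          
                                          
                                          


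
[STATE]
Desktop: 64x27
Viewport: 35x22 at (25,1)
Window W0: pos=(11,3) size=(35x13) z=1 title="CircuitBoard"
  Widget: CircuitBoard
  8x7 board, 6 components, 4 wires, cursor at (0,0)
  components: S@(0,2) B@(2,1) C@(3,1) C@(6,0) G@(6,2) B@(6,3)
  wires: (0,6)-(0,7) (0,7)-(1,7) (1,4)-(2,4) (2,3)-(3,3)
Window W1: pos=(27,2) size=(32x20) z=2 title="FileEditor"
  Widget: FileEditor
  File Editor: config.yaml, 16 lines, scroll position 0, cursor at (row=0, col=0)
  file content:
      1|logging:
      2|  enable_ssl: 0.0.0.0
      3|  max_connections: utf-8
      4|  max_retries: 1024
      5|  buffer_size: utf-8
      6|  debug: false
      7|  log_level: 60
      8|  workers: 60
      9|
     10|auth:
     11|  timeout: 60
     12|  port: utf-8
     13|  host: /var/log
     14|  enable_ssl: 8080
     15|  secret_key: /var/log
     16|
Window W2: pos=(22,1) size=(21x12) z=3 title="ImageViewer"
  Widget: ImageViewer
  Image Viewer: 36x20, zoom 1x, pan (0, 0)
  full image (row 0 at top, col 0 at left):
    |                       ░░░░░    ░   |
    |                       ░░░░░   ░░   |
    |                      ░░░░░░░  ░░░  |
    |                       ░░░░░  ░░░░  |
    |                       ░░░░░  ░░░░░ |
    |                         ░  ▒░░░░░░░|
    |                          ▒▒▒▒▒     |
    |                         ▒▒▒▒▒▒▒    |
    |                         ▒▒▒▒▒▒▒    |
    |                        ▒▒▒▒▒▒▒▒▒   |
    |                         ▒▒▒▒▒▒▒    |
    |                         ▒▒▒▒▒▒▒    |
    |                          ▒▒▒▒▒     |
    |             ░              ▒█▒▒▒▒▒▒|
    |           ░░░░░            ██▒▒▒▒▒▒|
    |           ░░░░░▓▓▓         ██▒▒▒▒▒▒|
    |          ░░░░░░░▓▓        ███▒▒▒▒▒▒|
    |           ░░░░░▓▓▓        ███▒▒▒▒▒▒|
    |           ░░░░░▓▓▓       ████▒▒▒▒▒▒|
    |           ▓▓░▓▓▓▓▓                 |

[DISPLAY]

━━━━━━━━━━━━━━━━━┓                 
mageViewer       ┃━━━━━━━━━━━━━━━┓ 
─────────────────┨               ┃ 
                 ┃───────────────┨ 
                 ┃              ▲┃ 
                 ┃.0.0.0        █┃ 
                 ┃ns: utf-8     ░┃ 
                 ┃1024          ░┃ 
                 ┃utf-8         ░┃ 
                 ┃              ░┃ 
                 ┃              ░┃ 
━━━━━━━━━━━━━━━━━┛              ░┃ 
  ┃                             ░┃ 
  ┃auth:                        ░┃ 
━━┃  timeout: 60                ░┃ 
  ┃  port: utf-8                ░┃ 
  ┃  host: /var/log             ░┃ 
  ┃  enable_ssl: 8080           ░┃ 
  ┃  secret_key: /var/log       ░┃ 
  ┃                             ▼┃ 
  ┗━━━━━━━━━━━━━━━━━━━━━━━━━━━━━━┛ 
                                   


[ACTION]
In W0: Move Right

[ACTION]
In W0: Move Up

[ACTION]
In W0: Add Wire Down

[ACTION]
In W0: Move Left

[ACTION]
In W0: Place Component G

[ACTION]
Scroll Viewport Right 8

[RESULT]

━━━━━━━━━━━━━┓                     
Viewer       ┃━━━━━━━━━━━━━━━┓     
─────────────┨               ┃     
             ┃───────────────┨     
             ┃              ▲┃     
             ┃.0.0.0        █┃     
             ┃ns: utf-8     ░┃     
             ┃1024          ░┃     
             ┃utf-8         ░┃     
             ┃              ░┃     
             ┃              ░┃     
━━━━━━━━━━━━━┛              ░┃     
                            ░┃     
uth:                        ░┃     
 timeout: 60                ░┃     
 port: utf-8                ░┃     
 host: /var/log             ░┃     
 enable_ssl: 8080           ░┃     
 secret_key: /var/log       ░┃     
                            ▼┃     
━━━━━━━━━━━━━━━━━━━━━━━━━━━━━┛     
                                   


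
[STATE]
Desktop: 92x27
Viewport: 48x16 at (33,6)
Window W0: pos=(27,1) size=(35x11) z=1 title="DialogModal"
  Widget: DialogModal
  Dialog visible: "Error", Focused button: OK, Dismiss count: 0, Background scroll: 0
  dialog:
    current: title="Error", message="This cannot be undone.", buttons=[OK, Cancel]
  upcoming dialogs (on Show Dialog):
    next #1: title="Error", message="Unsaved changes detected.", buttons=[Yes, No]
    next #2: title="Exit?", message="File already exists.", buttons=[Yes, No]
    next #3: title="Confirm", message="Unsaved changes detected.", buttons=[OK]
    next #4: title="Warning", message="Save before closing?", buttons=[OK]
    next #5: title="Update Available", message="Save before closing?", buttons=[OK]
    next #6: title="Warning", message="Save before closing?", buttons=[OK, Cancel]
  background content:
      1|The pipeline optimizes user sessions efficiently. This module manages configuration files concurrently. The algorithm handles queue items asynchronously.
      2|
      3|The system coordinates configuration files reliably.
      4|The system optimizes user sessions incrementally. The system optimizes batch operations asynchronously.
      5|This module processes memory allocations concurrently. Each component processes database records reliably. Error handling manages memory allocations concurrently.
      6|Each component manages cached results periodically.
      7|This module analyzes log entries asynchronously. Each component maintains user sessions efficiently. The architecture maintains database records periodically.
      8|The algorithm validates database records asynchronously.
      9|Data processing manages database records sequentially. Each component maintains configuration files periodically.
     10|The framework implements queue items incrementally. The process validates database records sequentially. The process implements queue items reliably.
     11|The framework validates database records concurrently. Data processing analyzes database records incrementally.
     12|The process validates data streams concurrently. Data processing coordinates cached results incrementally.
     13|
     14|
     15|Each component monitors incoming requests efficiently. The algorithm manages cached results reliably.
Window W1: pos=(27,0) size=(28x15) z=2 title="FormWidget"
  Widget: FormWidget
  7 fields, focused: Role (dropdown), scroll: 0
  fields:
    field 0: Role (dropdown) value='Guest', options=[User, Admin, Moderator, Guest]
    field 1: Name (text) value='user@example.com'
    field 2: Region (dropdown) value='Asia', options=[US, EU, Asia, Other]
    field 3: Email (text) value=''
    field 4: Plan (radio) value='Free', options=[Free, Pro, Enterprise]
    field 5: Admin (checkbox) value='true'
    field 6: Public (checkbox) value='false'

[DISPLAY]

il:      [          ]┃ │urat┃                   
n:       (●) Free  ( ┃ │sion┃                   
in:      [x]         ┃ │allo┃                   
lic:     [ ]         ┃─┘ res┃                   
                     ┃tries ┃                   
                     ┃━━━━━━┛                   
                     ┃                          
                     ┃                          
━━━━━━━━━━━━━━━━━━━━━┛                          
                                                
                                                
                                                
                                                
                                                
                                                
                                                


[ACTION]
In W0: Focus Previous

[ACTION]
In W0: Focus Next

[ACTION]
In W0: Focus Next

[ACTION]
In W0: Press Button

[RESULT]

il:      [          ]┃igurat┃                   
n:       (●) Free  ( ┃ession┃                   
in:      [x]         ┃y allo┃                   
lic:     [ ]         ┃ed res┃                   
                     ┃tries ┃                   
                     ┃━━━━━━┛                   
                     ┃                          
                     ┃                          
━━━━━━━━━━━━━━━━━━━━━┛                          
                                                
                                                
                                                
                                                
                                                
                                                
                                                


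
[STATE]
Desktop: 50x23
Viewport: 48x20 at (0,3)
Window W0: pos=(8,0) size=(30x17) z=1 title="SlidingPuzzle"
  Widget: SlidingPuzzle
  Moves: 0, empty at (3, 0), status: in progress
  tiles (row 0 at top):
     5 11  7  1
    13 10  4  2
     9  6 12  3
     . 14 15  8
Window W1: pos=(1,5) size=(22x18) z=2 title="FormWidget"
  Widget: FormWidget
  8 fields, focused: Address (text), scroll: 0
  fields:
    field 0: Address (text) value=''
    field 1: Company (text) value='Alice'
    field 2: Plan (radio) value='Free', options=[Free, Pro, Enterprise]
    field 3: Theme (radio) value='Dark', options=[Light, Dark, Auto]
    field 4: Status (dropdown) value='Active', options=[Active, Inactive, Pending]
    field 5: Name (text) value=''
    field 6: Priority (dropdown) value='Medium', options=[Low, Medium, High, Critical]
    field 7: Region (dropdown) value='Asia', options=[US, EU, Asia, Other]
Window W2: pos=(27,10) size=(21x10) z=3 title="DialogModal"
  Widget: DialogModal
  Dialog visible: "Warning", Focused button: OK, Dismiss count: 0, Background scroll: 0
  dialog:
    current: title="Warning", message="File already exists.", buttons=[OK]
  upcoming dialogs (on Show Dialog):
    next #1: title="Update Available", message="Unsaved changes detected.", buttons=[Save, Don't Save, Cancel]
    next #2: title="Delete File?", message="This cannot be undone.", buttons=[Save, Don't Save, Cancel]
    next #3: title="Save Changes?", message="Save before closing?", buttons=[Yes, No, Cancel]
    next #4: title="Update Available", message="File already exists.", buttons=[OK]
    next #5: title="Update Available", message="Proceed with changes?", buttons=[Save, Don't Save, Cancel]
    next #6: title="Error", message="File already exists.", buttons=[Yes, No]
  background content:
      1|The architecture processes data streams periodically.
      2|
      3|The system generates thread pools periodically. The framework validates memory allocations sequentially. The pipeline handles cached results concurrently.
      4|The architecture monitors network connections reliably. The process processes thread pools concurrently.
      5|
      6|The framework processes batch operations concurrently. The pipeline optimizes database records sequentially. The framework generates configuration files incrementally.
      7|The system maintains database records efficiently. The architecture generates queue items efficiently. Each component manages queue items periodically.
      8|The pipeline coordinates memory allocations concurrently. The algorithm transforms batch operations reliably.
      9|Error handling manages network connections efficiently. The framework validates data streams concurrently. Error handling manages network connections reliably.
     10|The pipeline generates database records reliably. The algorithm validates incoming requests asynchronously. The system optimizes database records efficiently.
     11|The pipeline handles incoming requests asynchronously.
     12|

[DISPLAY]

        ┃┌────┬────┬────┬────┐       ┃          
        ┃│  5 │ 11 │  7 │  1 │       ┃          
 ┏━━━━━━━━━━━━━━━━━━━━┓─┼────┤       ┃          
 ┃ FormWidget         ┃ │  2 │       ┃          
 ┠────────────────────┨─┼────┤       ┃          
 ┃> Address:    [    ]┃ │  3 │       ┃          
 ┃  Company:    [Alic]┃─┼────┤       ┃          
 ┃  Plan:       (●) Fr┃ │  ┏━━━━━━━━━━━━━━━━━━━┓
 ┃  Theme:      ( ) Li┃─┴──┃ DialogModal       ┃
 ┃  Status:     [Act▼]┃    ┠───────────────────┨
 ┃  Name:       [    ]┃    ┃Th┌─────────────┐pr┃
 ┃  Priority:   [Med▼]┃    ┃  │   Warning   │  ┃
 ┃  Region:     [Asi▼]┃    ┃Th│File already │te┃
 ┃                    ┃━━━━┃Th│     [OK]    │mo┃
 ┃                    ┃    ┃  └─────────────┘  ┃
 ┃                    ┃    ┃The framework proce┃
 ┃                    ┃    ┗━━━━━━━━━━━━━━━━━━━┛
 ┃                    ┃                         
 ┃                    ┃                         
 ┗━━━━━━━━━━━━━━━━━━━━┛                         


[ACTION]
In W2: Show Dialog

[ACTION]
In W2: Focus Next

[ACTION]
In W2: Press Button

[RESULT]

        ┃┌────┬────┬────┬────┐       ┃          
        ┃│  5 │ 11 │  7 │  1 │       ┃          
 ┏━━━━━━━━━━━━━━━━━━━━┓─┼────┤       ┃          
 ┃ FormWidget         ┃ │  2 │       ┃          
 ┠────────────────────┨─┼────┤       ┃          
 ┃> Address:    [    ]┃ │  3 │       ┃          
 ┃  Company:    [Alic]┃─┼────┤       ┃          
 ┃  Plan:       (●) Fr┃ │  ┏━━━━━━━━━━━━━━━━━━━┓
 ┃  Theme:      ( ) Li┃─┴──┃ DialogModal       ┃
 ┃  Status:     [Act▼]┃    ┠───────────────────┨
 ┃  Name:       [    ]┃    ┃The architecture pr┃
 ┃  Priority:   [Med▼]┃    ┃                   ┃
 ┃  Region:     [Asi▼]┃    ┃The system generate┃
 ┃                    ┃━━━━┃The architecture mo┃
 ┃                    ┃    ┃                   ┃
 ┃                    ┃    ┃The framework proce┃
 ┃                    ┃    ┗━━━━━━━━━━━━━━━━━━━┛
 ┃                    ┃                         
 ┃                    ┃                         
 ┗━━━━━━━━━━━━━━━━━━━━┛                         
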